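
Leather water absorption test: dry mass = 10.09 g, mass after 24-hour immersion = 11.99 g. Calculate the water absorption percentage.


Water absorbed = 11.99 - 10.09 = 1.90 g
WA% = 1.90 / 10.09 x 100 = 18.8%


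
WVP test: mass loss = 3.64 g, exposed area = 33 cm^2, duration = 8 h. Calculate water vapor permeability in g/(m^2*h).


WVP = mass_loss / (area x time) x 10000
WVP = 3.64 / (33 x 8) x 10000
WVP = 3.64 / 264 x 10000 = 137.88 g/(m^2*h)


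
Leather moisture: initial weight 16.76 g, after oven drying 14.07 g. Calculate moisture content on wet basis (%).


Moisture = 16.76 - 14.07 = 2.69 g
MC = 2.69 / 16.76 x 100 = 16.1%


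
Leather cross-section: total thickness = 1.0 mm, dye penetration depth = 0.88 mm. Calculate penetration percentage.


Penetration% = 0.88 / 1.0 x 100
Penetration = 88.0%


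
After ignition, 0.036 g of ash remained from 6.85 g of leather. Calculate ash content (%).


Ash% = 0.036 / 6.85 x 100
Ash% = 0.53%


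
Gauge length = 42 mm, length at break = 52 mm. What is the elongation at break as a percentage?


23.8%

Extension = 52 - 42 = 10 mm
Elongation = 10 / 42 x 100 = 23.8%


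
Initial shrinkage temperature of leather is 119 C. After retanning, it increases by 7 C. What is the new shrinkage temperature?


126 C

New Ts = 119 + 7 = 126 C


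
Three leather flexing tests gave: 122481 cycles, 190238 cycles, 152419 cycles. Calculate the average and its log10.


Average = 155046 cycles
log10 = 5.19

Average = (122481 + 190238 + 152419) / 3 = 155046 cycles
log10(155046) = 5.19


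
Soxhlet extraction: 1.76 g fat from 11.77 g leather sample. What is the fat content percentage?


Fat content = 1.76 / 11.77 x 100
Fat = 15.0%


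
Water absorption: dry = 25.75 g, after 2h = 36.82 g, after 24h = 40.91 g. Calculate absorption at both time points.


WA (2h) = (36.82 - 25.75) / 25.75 x 100 = 43.0%
WA (24h) = (40.91 - 25.75) / 25.75 x 100 = 58.9%


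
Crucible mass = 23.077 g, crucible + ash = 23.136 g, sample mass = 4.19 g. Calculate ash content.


Ash mass = 23.136 - 23.077 = 0.059 g
Ash% = 0.059 / 4.19 x 100 = 1.41%


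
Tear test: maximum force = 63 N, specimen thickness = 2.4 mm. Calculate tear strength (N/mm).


Tear strength = force / thickness
Tear = 63 / 2.4 = 26.3 N/mm


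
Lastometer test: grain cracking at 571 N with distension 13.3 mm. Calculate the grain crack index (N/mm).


Grain crack index = force / distension
Index = 571 / 13.3 = 42.9 N/mm


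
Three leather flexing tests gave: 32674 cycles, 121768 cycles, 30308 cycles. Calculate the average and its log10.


Average = 61583 cycles
log10 = 4.79

Average = (32674 + 121768 + 30308) / 3 = 61583 cycles
log10(61583) = 4.79


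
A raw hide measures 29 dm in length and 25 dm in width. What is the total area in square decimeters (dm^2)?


725 dm^2


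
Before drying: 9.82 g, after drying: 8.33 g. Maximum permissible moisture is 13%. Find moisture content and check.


MC = (9.82 - 8.33) / 9.82 x 100 = 15.2%
Maximum: 13%
Acceptable: No


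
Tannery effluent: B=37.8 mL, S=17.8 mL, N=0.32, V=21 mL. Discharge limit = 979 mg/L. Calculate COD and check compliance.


COD = (37.8 - 17.8) x 0.32 x 8000 / 21 = 2438.1 mg/L
Limit: 979 mg/L
Compliant: No


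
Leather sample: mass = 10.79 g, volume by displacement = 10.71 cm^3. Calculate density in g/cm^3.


Density = mass / volume
Density = 10.79 / 10.71 = 1.007 g/cm^3


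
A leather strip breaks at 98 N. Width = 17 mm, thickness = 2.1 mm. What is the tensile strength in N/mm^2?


2.75 N/mm^2

Cross-sectional area = 17 x 2.1 = 35.7 mm^2
Tensile strength = 98 / 35.7 = 2.75 N/mm^2


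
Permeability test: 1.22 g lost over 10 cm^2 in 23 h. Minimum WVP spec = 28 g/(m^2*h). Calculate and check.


WVP = 53.04 g/(m^2*h)
Meets specification: Yes

WVP = 1.22 / (10 x 23) x 10000 = 53.04 g/(m^2*h)
Minimum: 28 g/(m^2*h)
Meets spec: Yes


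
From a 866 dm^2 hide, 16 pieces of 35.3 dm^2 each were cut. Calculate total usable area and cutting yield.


Total usable = 16 x 35.3 = 564.8 dm^2
Yield = 564.8 / 866 x 100 = 65.2%


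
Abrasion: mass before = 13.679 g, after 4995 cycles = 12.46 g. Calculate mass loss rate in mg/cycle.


0.244 mg/cycle

Mass loss = 13.679 - 12.46 = 1.219 g
Rate = 1.219 / 4995 x 1000 = 0.244 mg/cycle


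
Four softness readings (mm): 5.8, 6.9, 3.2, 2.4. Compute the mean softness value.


4.58 mm

Sum = 5.8 + 6.9 + 3.2 + 2.4
Mean = 18.3 / 4 = 4.58 mm


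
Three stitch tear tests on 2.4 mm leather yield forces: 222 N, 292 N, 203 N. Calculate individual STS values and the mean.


STS1 = 92.5 N/mm
STS2 = 121.7 N/mm
STS3 = 84.6 N/mm
Mean = 99.6 N/mm


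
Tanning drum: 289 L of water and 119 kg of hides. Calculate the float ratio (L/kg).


2.4

Float ratio = water / hide weight
Ratio = 289 / 119 = 2.4


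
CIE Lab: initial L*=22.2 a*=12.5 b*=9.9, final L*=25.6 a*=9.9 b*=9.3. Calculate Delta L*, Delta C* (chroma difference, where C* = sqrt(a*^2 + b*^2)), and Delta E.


Delta L* = 3.4
Delta C* = -2.36
Delta E = 4.32

Delta L* = 25.6 - 22.2 = 3.4
C1* = sqrt((12.5)^2 + (9.9)^2) = 15.946
C2* = sqrt((9.9)^2 + (9.3)^2) = 13.583
Delta C* = 13.583 - 15.946 = -2.36
Delta E = sqrt((3.4)^2 + (-2.6)^2 + (-0.6)^2) = 4.32


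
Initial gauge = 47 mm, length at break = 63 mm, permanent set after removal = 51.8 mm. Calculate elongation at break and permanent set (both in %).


Elongation at break = 34.0%
Permanent set = 10.2%

Elongation at break = (63 - 47) / 47 x 100 = 34.0%
Permanent set = (51.8 - 47) / 47 x 100 = 10.2%


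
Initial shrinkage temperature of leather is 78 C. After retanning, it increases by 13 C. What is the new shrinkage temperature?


New Ts = 78 + 13 = 91 C


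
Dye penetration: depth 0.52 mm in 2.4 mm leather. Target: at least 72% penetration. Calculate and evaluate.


Penetration = 21.7%
Meets target: No

Penetration = 0.52 / 2.4 x 100 = 21.7%
Target: 72%
Meets target: No


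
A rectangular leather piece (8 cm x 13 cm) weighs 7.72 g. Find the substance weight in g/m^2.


Area = 8 x 13 = 104 cm^2
SW = 7.72 / 104 x 10000 = 742.3 g/m^2


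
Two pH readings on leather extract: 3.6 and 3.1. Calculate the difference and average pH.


Difference = 0.5
Average pH = 3.35


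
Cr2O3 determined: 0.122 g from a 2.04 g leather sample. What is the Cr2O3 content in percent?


Cr2O3% = 0.122 / 2.04 x 100
Cr2O3% = 5.98%


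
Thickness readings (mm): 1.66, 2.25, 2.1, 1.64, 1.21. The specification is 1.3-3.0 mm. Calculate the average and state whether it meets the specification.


Sum = 8.86
Average = 8.86 / 5 = 1.77 mm
Specification range: 1.3 to 3.0 mm
Within spec: Yes


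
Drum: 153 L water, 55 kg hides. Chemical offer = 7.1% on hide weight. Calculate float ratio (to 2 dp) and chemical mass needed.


Float ratio = 153 / 55 = 2.78
Chemical = 55 x 7.1 / 100 = 3.905 kg


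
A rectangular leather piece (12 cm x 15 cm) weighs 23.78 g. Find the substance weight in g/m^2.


Area = 12 x 15 = 180 cm^2
SW = 23.78 / 180 x 10000 = 1321.1 g/m^2


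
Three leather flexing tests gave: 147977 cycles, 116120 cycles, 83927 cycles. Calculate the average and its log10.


Average = (147977 + 116120 + 83927) / 3 = 116008 cycles
log10(116008) = 5.06


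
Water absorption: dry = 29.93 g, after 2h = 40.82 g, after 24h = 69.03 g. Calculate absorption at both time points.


2h absorption = 36.4%
24h absorption = 130.6%

WA (2h) = (40.82 - 29.93) / 29.93 x 100 = 36.4%
WA (24h) = (69.03 - 29.93) / 29.93 x 100 = 130.6%


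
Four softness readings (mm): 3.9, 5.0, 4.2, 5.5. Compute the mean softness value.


Sum = 3.9 + 5.0 + 4.2 + 5.5
Mean = 18.6 / 4 = 4.65 mm


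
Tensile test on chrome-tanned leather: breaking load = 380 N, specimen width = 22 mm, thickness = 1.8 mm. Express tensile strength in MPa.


9.60 MPa


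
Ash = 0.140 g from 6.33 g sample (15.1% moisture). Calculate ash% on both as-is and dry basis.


As-is ash = 2.21%
Dry-basis ash = 2.61%

As-is ash% = 0.140 / 6.33 x 100 = 2.21%
Dry mass = 6.33 x (100 - 15.1) / 100 = 5.37417 g
Dry-basis ash% = 0.140 / 5.37417 x 100 = 2.61%


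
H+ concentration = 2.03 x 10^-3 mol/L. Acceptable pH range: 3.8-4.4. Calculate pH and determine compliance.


pH = 2.69
Compliant: No

pH = -log10(2.03 x 10^-3) = 2.69
Range: 3.8 to 4.4
Compliant: No


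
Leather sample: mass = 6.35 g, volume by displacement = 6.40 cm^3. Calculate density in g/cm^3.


Density = mass / volume
Density = 6.35 / 6.40 = 0.992 g/cm^3


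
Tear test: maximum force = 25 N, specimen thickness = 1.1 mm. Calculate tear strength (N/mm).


Tear strength = force / thickness
Tear = 25 / 1.1 = 22.7 N/mm


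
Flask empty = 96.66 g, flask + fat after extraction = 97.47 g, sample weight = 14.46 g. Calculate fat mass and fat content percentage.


Fat mass = 97.47 - 96.66 = 0.81 g
Fat% = 0.81 / 14.46 x 100 = 5.6%


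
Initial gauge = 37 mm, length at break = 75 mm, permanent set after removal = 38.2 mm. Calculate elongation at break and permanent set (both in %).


Elongation at break = 102.7%
Permanent set = 3.2%

Elongation at break = (75 - 37) / 37 x 100 = 102.7%
Permanent set = (38.2 - 37) / 37 x 100 = 3.2%


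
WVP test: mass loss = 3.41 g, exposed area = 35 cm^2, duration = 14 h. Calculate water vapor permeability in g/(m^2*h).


69.59 g/(m^2*h)

WVP = mass_loss / (area x time) x 10000
WVP = 3.41 / (35 x 14) x 10000
WVP = 3.41 / 490 x 10000 = 69.59 g/(m^2*h)


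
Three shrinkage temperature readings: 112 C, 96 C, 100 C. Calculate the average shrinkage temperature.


Average = (112 + 96 + 100) / 3
Average = 308 / 3 = 102.7 C


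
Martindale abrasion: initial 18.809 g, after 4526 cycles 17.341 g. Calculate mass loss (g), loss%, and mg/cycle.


Mass loss = 1.468 g
Loss = 7.80%
Rate = 0.324 mg/cycle


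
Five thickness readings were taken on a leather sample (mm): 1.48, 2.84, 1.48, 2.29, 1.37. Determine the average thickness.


Sum = 1.48 + 2.84 + 1.48 + 2.29 + 1.37 = 9.46
Average = 9.46 / 5 = 1.89 mm


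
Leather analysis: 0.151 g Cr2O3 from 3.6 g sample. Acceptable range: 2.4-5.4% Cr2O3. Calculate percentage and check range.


Cr2O3 = 4.19%
Within range: Yes

Cr2O3% = 0.151 / 3.6 x 100 = 4.19%
Acceptable range: 2.4 to 5.4%
Within range: Yes


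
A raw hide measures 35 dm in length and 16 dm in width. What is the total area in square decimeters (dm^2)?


560 dm^2

Area = length x width
Area = 35 x 16 = 560 dm^2


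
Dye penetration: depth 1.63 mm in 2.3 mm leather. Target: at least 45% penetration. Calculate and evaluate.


Penetration = 70.9%
Meets target: Yes

Penetration = 1.63 / 2.3 x 100 = 70.9%
Target: 45%
Meets target: Yes


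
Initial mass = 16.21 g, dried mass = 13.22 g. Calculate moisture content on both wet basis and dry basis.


Moisture lost = 16.21 - 13.22 = 2.99 g
Wet basis MC = 2.99 / 16.21 x 100 = 18.4%
Dry basis MC = 2.99 / 13.22 x 100 = 22.6%


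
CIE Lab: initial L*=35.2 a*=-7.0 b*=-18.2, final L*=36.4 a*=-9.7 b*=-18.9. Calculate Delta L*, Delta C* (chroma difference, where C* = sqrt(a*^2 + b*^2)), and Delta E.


Delta L* = 36.4 - 35.2 = 1.2
C1* = sqrt((-7.0)^2 + (-18.2)^2) = 19.500
C2* = sqrt((-9.7)^2 + (-18.9)^2) = 21.244
Delta C* = 21.244 - 19.500 = 1.74
Delta E = sqrt((1.2)^2 + (-2.7)^2 + (-0.7)^2) = 3.04


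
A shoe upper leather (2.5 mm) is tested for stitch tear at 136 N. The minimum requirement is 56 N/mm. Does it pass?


STS = 54.4 N/mm
Passes: No


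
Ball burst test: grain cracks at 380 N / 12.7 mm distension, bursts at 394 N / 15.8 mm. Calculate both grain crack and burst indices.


Crack index = 29.9 N/mm
Burst index = 24.9 N/mm


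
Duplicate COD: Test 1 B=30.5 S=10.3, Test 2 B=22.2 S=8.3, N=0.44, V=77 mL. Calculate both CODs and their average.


COD1 = (30.5 - 10.3) x 0.44 x 8000 / 77 = 923.4 mg/L
COD2 = (22.2 - 8.3) x 0.44 x 8000 / 77 = 635.4 mg/L
Average = (923.4 + 635.4) / 2 = 779.4 mg/L


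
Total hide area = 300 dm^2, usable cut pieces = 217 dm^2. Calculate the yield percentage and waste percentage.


Yield = 72.3%
Waste = 27.7%

Yield = 217 / 300 x 100 = 72.3%
Waste = 300 - 217 = 83 dm^2
Waste% = 100 - 72.3 = 27.7%


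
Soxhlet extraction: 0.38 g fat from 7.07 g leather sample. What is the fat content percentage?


Fat content = 0.38 / 7.07 x 100
Fat = 5.4%


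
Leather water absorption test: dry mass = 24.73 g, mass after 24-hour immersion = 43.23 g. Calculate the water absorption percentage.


74.8%


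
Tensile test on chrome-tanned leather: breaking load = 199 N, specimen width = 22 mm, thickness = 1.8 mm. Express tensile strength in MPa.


5.03 MPa

Cross-section = 22 x 1.8 = 39.6 mm^2
TS = 199 / 39.6 = 5.03 MPa
(1 N/mm^2 = 1 MPa)


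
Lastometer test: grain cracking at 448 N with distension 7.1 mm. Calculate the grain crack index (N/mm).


Grain crack index = force / distension
Index = 448 / 7.1 = 63.1 N/mm


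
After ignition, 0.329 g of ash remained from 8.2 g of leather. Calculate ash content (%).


4.01%

Ash% = 0.329 / 8.2 x 100
Ash% = 4.01%


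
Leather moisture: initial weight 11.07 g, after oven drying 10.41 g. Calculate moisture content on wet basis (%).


6.0%

Moisture = 11.07 - 10.41 = 0.66 g
MC = 0.66 / 11.07 x 100 = 6.0%


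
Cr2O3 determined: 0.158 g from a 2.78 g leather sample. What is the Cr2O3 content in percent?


5.68%


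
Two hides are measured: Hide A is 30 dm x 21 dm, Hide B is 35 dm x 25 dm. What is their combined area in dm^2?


Hide A area = 30 x 21 = 630 dm^2
Hide B area = 35 x 25 = 875 dm^2
Total = 630 + 875 = 1505 dm^2


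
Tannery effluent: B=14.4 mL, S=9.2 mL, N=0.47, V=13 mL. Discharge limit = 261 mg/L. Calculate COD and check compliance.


COD = (14.4 - 9.2) x 0.47 x 8000 / 13 = 1504.0 mg/L
Limit: 261 mg/L
Compliant: No


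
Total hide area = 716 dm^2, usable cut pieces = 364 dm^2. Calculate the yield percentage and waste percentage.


Yield = 50.8%
Waste = 49.2%

Yield = 364 / 716 x 100 = 50.8%
Waste = 716 - 364 = 352 dm^2
Waste% = 100 - 50.8 = 49.2%


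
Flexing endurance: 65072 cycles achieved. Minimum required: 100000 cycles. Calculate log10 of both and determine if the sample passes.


log10(65072) = 4.81
log10(100000) = 5.00
Passes: No


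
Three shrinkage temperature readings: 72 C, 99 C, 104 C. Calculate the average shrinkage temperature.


91.7 C


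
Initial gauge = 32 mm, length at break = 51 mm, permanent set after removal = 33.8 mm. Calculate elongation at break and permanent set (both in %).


Elongation at break = (51 - 32) / 32 x 100 = 59.4%
Permanent set = (33.8 - 32) / 32 x 100 = 5.6%


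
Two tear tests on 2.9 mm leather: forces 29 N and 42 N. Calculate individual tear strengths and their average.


Tear 1 = 10.0 N/mm
Tear 2 = 14.5 N/mm
Average = 12.3 N/mm

Tear 1 = 29 / 2.9 = 10.0 N/mm
Tear 2 = 42 / 2.9 = 14.5 N/mm
Average = (10.0 + 14.5) / 2 = 12.3 N/mm


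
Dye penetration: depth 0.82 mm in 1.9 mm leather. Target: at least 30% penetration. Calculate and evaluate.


Penetration = 0.82 / 1.9 x 100 = 43.2%
Target: 30%
Meets target: Yes


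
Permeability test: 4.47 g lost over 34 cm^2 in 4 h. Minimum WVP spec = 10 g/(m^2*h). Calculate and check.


WVP = 4.47 / (34 x 4) x 10000 = 328.68 g/(m^2*h)
Minimum: 10 g/(m^2*h)
Meets spec: Yes


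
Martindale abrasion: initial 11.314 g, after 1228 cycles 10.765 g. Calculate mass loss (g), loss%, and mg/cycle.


Mass loss = 0.549 g
Loss = 4.85%
Rate = 0.447 mg/cycle

Loss = 11.314 - 10.765 = 0.549 g
Loss% = 0.549 / 11.314 x 100 = 4.85%
Rate = 0.549 / 1228 x 1000 = 0.447 mg/cycle


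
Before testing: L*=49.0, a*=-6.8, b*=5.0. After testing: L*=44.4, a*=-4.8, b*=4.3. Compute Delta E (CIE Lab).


Delta E = 5.06


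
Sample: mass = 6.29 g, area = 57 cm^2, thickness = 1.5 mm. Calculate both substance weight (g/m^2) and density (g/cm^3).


SW = 6.29 / 57 x 10000 = 1103.5 g/m^2
Volume = 57 x 1.5 / 10 = 8.55 cm^3
Density = 6.29 / 8.55 = 0.736 g/cm^3


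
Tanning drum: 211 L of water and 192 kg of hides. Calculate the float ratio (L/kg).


1.1

Float ratio = water / hide weight
Ratio = 211 / 192 = 1.1


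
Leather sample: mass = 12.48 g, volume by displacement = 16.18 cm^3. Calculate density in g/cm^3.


Density = mass / volume
Density = 12.48 / 16.18 = 0.771 g/cm^3


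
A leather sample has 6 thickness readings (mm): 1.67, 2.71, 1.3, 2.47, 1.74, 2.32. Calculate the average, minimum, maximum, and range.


Average = 2.04 mm
Min = 1.3 mm
Max = 2.71 mm
Range = 1.41 mm


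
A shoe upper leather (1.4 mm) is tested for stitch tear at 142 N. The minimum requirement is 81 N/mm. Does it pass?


STS = 101.4 N/mm
Passes: Yes

STS = 142 / 1.4 = 101.4 N/mm
Minimum required: 81 N/mm
Passes: Yes


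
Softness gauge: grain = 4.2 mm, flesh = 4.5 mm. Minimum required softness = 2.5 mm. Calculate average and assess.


Average = (4.2 + 4.5) / 2 = 4.35 mm
Minimum = 2.5 mm
Meets requirement: Yes


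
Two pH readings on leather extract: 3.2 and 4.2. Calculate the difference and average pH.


Difference = |3.2 - 4.2| = 1.0
Average = (3.2 + 4.2) / 2 = 3.70


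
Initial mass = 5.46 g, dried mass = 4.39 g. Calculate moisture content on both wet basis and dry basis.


Moisture lost = 5.46 - 4.39 = 1.07 g
Wet basis MC = 1.07 / 5.46 x 100 = 19.6%
Dry basis MC = 1.07 / 4.39 x 100 = 24.4%


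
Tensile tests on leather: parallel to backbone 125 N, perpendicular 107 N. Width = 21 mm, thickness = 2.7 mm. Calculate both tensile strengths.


Area = 21 x 2.7 = 56.7 mm^2
TS (parallel) = 125 / 56.7 = 2.20 N/mm^2
TS (perpendicular) = 107 / 56.7 = 1.89 N/mm^2


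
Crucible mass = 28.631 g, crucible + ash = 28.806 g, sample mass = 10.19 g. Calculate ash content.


Ash mass = 0.175 g
Ash content = 1.72%

Ash mass = 28.806 - 28.631 = 0.175 g
Ash% = 0.175 / 10.19 x 100 = 1.72%


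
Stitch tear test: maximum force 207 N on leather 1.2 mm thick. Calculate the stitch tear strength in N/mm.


172.5 N/mm


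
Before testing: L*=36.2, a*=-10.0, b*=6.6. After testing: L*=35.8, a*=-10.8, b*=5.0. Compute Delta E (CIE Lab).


Delta E = 1.83


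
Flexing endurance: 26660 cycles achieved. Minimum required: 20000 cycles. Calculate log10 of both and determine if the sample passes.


Achieved: log10 = 4.43
Required: log10 = 4.30
Passes: Yes

log10(26660) = 4.43
log10(20000) = 4.30
Passes: Yes


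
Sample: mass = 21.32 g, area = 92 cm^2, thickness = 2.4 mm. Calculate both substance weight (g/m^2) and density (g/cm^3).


SW = 21.32 / 92 x 10000 = 2317.4 g/m^2
Volume = 92 x 2.4 / 10 = 22.08 cm^3
Density = 21.32 / 22.08 = 0.966 g/cm^3


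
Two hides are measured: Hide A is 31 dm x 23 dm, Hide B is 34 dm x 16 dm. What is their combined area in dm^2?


1257 dm^2


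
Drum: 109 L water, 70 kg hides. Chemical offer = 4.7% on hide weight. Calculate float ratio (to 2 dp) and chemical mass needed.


Float ratio = 109 / 70 = 1.56
Chemical = 70 x 4.7 / 100 = 3.29 kg


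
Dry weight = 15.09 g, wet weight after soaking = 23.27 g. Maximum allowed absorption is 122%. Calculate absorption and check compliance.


WA = (23.27 - 15.09) / 15.09 x 100 = 54.2%
Maximum allowed: 122%
Compliant: Yes


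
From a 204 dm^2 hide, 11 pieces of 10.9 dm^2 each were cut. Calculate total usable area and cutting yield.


Total usable = 11 x 10.9 = 119.9 dm^2
Yield = 119.9 / 204 x 100 = 58.8%


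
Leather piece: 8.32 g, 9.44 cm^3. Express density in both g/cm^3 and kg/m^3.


Density = 8.32 / 9.44 = 0.881 g/cm^3
Convert: 0.881 x 1000 = 881 kg/m^3


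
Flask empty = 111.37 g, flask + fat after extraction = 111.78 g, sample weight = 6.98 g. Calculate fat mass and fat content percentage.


Fat mass = 0.41 g
Fat content = 5.9%


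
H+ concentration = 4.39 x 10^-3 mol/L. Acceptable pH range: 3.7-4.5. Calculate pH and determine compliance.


pH = 2.36
Compliant: No

pH = -log10(4.39 x 10^-3) = 2.36
Range: 3.7 to 4.5
Compliant: No


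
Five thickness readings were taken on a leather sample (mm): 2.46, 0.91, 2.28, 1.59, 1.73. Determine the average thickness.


Sum = 2.46 + 0.91 + 2.28 + 1.59 + 1.73 = 8.97
Average = 8.97 / 5 = 1.79 mm


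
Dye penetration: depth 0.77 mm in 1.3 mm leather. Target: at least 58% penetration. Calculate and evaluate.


Penetration = 0.77 / 1.3 x 100 = 59.2%
Target: 58%
Meets target: Yes


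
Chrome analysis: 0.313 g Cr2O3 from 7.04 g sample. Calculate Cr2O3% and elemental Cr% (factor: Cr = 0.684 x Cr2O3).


Cr2O3 = 4.45%
Cr = 3.04%

Cr2O3% = 0.313 / 7.04 x 100 = 4.45%
Cr% = 4.45 x 0.684 = 3.04%


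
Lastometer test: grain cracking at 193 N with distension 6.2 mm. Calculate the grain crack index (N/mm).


31.1 N/mm


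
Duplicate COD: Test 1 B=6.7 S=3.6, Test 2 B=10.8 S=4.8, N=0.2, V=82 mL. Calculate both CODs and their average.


COD1 = 60.5 mg/L
COD2 = 117.1 mg/L
Average = 88.8 mg/L


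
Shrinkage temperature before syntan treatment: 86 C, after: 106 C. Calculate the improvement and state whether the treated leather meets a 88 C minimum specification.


Improvement = 106 - 86 = 20 C
Spec check: 106 C >= 88 C? Yes


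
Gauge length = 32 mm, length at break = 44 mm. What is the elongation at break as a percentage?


37.5%

Extension = 44 - 32 = 12 mm
Elongation = 12 / 32 x 100 = 37.5%


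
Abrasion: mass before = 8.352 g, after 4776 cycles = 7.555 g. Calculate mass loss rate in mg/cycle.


0.167 mg/cycle


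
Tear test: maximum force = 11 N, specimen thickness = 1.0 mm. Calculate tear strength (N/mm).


11.0 N/mm

Tear strength = force / thickness
Tear = 11 / 1.0 = 11.0 N/mm


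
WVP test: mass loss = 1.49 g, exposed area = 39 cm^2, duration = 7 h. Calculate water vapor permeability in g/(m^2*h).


WVP = mass_loss / (area x time) x 10000
WVP = 1.49 / (39 x 7) x 10000
WVP = 1.49 / 273 x 10000 = 54.58 g/(m^2*h)


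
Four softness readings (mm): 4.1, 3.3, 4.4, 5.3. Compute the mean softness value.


4.28 mm


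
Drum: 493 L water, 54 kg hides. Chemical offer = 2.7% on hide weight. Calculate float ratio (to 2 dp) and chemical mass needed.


Float ratio = 493 / 54 = 9.13
Chemical = 54 x 2.7 / 100 = 1.458 kg


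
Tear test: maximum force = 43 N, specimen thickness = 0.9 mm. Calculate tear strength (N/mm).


Tear strength = force / thickness
Tear = 43 / 0.9 = 47.8 N/mm


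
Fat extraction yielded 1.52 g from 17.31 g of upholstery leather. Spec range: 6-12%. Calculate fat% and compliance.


Fat content = 8.8%
Compliant: Yes

Fat% = 1.52 / 17.31 x 100 = 8.8%
Spec range: 6-12%
Compliant: Yes


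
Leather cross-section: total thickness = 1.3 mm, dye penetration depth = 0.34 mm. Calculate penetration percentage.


26.2%

Penetration% = 0.34 / 1.3 x 100
Penetration = 26.2%


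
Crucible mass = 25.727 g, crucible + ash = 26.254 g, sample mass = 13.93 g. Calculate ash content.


Ash mass = 26.254 - 25.727 = 0.527 g
Ash% = 0.527 / 13.93 x 100 = 3.78%


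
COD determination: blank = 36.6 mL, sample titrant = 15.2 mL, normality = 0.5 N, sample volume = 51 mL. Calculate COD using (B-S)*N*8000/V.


1678.4 mg/L

COD = (36.6 - 15.2) x 0.5 x 8000 / 51
COD = 21.4 x 0.5 x 8000 / 51
COD = 1678.4 mg/L


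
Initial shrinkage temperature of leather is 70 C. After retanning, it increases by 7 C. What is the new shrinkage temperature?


New Ts = 70 + 7 = 77 C


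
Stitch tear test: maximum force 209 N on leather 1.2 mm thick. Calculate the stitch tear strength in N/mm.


174.2 N/mm

Stitch tear strength = force / thickness
STS = 209 / 1.2 = 174.2 N/mm


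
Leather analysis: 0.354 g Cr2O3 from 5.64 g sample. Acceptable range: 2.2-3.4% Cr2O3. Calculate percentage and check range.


Cr2O3 = 6.28%
Within range: No

Cr2O3% = 0.354 / 5.64 x 100 = 6.28%
Acceptable range: 2.2 to 3.4%
Within range: No


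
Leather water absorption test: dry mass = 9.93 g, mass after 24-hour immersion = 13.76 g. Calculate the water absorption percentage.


38.6%

Water absorbed = 13.76 - 9.93 = 3.83 g
WA% = 3.83 / 9.93 x 100 = 38.6%


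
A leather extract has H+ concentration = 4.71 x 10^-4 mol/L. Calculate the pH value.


pH = -log10[H+]
pH = -log10(4.71 x 10^-4) = 3.33


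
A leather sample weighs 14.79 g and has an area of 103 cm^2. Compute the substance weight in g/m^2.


1435.9 g/m^2

Substance weight = mass / area x 10000
SW = 14.79 / 103 x 10000
SW = 1435.9 g/m^2


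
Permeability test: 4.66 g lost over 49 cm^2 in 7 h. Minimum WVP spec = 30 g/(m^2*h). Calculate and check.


WVP = 135.86 g/(m^2*h)
Meets specification: Yes

WVP = 4.66 / (49 x 7) x 10000 = 135.86 g/(m^2*h)
Minimum: 30 g/(m^2*h)
Meets spec: Yes


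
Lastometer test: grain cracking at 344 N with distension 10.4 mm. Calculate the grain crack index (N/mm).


33.1 N/mm


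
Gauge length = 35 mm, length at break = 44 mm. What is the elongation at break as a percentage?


25.7%

Extension = 44 - 35 = 9 mm
Elongation = 9 / 35 x 100 = 25.7%


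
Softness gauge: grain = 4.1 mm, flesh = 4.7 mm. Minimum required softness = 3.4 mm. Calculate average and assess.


Average = (4.1 + 4.7) / 2 = 4.40 mm
Minimum = 3.4 mm
Meets requirement: Yes


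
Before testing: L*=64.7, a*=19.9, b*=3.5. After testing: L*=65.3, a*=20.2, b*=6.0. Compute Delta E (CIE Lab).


dL = 65.3 - 64.7 = 0.6
da = 20.2 - 19.9 = 0.3
db = 6.0 - 3.5 = 2.5
dE = sqrt((0.6)^2 + (0.3)^2 + (2.5)^2) = 2.59


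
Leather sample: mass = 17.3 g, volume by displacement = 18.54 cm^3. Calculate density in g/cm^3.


0.933 g/cm^3


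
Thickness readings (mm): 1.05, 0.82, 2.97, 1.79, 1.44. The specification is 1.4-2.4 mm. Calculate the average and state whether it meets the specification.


Sum = 8.07
Average = 8.07 / 5 = 1.61 mm
Specification range: 1.4 to 2.4 mm
Within spec: Yes


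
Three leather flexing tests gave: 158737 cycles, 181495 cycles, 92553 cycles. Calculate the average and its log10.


Average = 144262 cycles
log10 = 5.16


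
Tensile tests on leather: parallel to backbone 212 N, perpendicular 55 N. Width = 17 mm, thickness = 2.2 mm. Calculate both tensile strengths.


Parallel = 5.67 N/mm^2
Perpendicular = 1.47 N/mm^2

Area = 17 x 2.2 = 37.4 mm^2
TS (parallel) = 212 / 37.4 = 5.67 N/mm^2
TS (perpendicular) = 55 / 37.4 = 1.47 N/mm^2


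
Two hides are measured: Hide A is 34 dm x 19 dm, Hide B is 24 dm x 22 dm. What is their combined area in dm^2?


1174 dm^2

Hide A area = 34 x 19 = 646 dm^2
Hide B area = 24 x 22 = 528 dm^2
Total = 646 + 528 = 1174 dm^2


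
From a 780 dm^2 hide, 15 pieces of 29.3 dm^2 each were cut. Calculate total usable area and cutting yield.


Usable area = 439.5 dm^2
Yield = 56.3%


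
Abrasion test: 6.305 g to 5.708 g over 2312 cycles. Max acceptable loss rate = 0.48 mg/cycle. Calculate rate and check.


Rate = 0.258 mg/cycle
Passes: Yes

Loss = 6.305 - 5.708 = 0.597 g
Rate = 0.597 g / 2312 cycles x 1000 = 0.258 mg/cycle
Max = 0.48 mg/cycle
Passes: Yes


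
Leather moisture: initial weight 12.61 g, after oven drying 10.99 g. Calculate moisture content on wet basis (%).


12.8%

Moisture = 12.61 - 10.99 = 1.62 g
MC = 1.62 / 12.61 x 100 = 12.8%


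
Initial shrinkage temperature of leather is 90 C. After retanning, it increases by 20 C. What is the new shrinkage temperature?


110 C

New Ts = 90 + 20 = 110 C


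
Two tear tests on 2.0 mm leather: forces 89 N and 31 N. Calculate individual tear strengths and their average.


Tear 1 = 89 / 2.0 = 44.5 N/mm
Tear 2 = 31 / 2.0 = 15.5 N/mm
Average = (44.5 + 15.5) / 2 = 30.0 N/mm


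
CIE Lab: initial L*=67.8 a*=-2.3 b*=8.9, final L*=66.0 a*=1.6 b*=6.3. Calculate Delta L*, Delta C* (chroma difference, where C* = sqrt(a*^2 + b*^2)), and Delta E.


Delta L* = 66.0 - 67.8 = -1.8
C1* = sqrt((-2.3)^2 + (8.9)^2) = 9.192
C2* = sqrt((1.6)^2 + (6.3)^2) = 6.500
Delta C* = 6.500 - 9.192 = -2.69
Delta E = sqrt((-1.8)^2 + (3.9)^2 + (-2.6)^2) = 5.02


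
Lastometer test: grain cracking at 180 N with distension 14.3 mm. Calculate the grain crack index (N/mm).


Grain crack index = force / distension
Index = 180 / 14.3 = 12.6 N/mm


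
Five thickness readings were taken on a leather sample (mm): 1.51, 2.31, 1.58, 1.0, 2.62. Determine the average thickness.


Sum = 1.51 + 2.31 + 1.58 + 1.0 + 2.62 = 9.02
Average = 9.02 / 5 = 1.80 mm


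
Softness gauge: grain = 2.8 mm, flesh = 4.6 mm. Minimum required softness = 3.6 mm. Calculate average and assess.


Average softness = 3.70 mm
Meets requirement: Yes


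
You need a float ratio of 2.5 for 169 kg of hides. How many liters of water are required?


422.5 L

Water = hide weight x target ratio
Water = 169 x 2.5 = 422.5 L


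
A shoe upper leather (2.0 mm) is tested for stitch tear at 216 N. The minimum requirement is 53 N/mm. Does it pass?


STS = 216 / 2.0 = 108.0 N/mm
Minimum required: 53 N/mm
Passes: Yes


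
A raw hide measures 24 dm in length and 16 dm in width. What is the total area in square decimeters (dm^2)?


384 dm^2

Area = length x width
Area = 24 x 16 = 384 dm^2


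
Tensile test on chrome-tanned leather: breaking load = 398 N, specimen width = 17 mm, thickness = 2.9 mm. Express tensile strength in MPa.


Cross-section = 17 x 2.9 = 49.3 mm^2
TS = 398 / 49.3 = 8.07 MPa
(1 N/mm^2 = 1 MPa)


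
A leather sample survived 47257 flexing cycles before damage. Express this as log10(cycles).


4.67

log10(47257) = 4.67


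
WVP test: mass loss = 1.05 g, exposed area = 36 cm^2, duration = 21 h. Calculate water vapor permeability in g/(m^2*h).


13.89 g/(m^2*h)

WVP = mass_loss / (area x time) x 10000
WVP = 1.05 / (36 x 21) x 10000
WVP = 1.05 / 756 x 10000 = 13.89 g/(m^2*h)


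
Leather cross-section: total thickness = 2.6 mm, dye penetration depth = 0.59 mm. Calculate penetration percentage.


Penetration% = 0.59 / 2.6 x 100
Penetration = 22.7%


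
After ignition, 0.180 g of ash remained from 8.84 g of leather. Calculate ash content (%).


2.04%

Ash% = 0.180 / 8.84 x 100
Ash% = 2.04%


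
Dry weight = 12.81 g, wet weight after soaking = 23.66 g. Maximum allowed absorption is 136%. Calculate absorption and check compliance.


Absorption = 84.7%
Compliant: Yes

WA = (23.66 - 12.81) / 12.81 x 100 = 84.7%
Maximum allowed: 136%
Compliant: Yes


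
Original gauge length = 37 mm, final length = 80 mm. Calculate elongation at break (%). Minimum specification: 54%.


Elongation = 116.2%
Meets spec: Yes

Extension = 80 - 37 = 43 mm
Elongation = 43 / 37 x 100 = 116.2%
Minimum required: 54%
Meets specification: Yes


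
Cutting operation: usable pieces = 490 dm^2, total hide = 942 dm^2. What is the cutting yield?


52.0%

Yield = usable / total x 100
Yield = 490 / 942 x 100 = 52.0%


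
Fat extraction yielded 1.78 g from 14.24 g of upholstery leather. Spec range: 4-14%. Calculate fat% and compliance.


Fat% = 1.78 / 14.24 x 100 = 12.5%
Spec range: 4-14%
Compliant: Yes


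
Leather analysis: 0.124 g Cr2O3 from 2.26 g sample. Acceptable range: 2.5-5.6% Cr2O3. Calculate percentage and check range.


Cr2O3 = 5.49%
Within range: Yes


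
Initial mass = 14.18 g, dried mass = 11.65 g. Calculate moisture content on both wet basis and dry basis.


Moisture lost = 14.18 - 11.65 = 2.53 g
Wet basis MC = 2.53 / 14.18 x 100 = 17.8%
Dry basis MC = 2.53 / 11.65 x 100 = 21.7%


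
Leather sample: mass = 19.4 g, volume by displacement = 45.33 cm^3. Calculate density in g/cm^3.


Density = mass / volume
Density = 19.4 / 45.33 = 0.428 g/cm^3


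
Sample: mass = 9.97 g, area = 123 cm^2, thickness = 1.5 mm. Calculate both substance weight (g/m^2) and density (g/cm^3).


Substance weight = 810.6 g/m^2
Density = 0.540 g/cm^3


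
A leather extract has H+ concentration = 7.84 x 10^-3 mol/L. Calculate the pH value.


pH = -log10[H+]
pH = -log10(7.84 x 10^-3) = 2.11


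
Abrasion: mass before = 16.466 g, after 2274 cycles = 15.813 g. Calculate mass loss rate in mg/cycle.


0.287 mg/cycle


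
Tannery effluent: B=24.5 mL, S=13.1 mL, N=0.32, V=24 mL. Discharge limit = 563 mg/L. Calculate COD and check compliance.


COD = 1216.0 mg/L
Compliant: No


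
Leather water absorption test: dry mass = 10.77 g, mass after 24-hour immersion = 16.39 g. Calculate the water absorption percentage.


Water absorbed = 16.39 - 10.77 = 5.62 g
WA% = 5.62 / 10.77 x 100 = 52.2%


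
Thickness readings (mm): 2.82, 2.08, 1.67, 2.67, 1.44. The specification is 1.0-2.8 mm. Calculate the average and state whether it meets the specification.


Sum = 10.68
Average = 10.68 / 5 = 2.14 mm
Specification range: 1.0 to 2.8 mm
Within spec: Yes


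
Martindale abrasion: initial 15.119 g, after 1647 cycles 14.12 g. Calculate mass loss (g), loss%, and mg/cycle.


Mass loss = 0.999 g
Loss = 6.61%
Rate = 0.607 mg/cycle


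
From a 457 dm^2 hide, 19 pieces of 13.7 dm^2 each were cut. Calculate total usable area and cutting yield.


Usable area = 260.3 dm^2
Yield = 57.0%


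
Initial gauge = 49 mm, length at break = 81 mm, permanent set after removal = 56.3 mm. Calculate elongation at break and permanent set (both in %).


Elongation at break = (81 - 49) / 49 x 100 = 65.3%
Permanent set = (56.3 - 49) / 49 x 100 = 14.9%


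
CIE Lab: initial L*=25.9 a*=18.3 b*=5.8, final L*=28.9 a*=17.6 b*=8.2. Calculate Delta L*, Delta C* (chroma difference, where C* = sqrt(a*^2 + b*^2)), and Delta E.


Delta L* = 28.9 - 25.9 = 3.0
C1* = sqrt((18.3)^2 + (5.8)^2) = 19.197
C2* = sqrt((17.6)^2 + (8.2)^2) = 19.416
Delta C* = 19.416 - 19.197 = 0.22
Delta E = sqrt((3.0)^2 + (-0.7)^2 + (2.4)^2) = 3.91


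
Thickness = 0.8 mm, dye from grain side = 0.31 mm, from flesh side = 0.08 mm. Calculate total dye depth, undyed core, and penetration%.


Total dyed = 0.31 + 0.08 = 0.39 mm
Undyed core = 0.8 - 0.39 = 0.41 mm
Penetration = 0.39 / 0.8 x 100 = 48.8%


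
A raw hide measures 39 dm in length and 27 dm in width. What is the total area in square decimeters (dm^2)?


1053 dm^2

Area = length x width
Area = 39 x 27 = 1053 dm^2


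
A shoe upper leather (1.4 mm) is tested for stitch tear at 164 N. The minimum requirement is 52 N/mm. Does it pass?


STS = 117.1 N/mm
Passes: Yes


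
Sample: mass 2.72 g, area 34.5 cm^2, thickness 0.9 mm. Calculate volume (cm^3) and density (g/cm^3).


Volume = 3.105 cm^3
Density = 0.876 g/cm^3

Thickness in cm = 0.9 / 10 = 0.09 cm
Volume = 34.5 x 0.09 = 3.105 cm^3
Density = 2.72 / 3.105 = 0.876 g/cm^3


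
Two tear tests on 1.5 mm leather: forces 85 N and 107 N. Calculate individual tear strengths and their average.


Tear 1 = 56.7 N/mm
Tear 2 = 71.3 N/mm
Average = 64.0 N/mm


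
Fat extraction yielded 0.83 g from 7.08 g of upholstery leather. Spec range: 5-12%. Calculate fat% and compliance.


Fat% = 0.83 / 7.08 x 100 = 11.7%
Spec range: 5-12%
Compliant: Yes


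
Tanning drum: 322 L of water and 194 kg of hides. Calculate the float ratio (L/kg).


1.7

Float ratio = water / hide weight
Ratio = 322 / 194 = 1.7


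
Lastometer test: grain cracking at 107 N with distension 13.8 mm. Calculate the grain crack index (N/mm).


Grain crack index = force / distension
Index = 107 / 13.8 = 7.8 N/mm


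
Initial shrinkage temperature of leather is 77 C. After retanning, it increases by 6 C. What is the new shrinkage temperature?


New Ts = 77 + 6 = 83 C


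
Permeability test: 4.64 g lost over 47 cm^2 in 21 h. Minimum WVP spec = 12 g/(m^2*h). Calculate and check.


WVP = 4.64 / (47 x 21) x 10000 = 47.01 g/(m^2*h)
Minimum: 12 g/(m^2*h)
Meets spec: Yes


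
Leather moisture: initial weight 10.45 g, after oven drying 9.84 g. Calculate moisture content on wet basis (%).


Moisture = 10.45 - 9.84 = 0.61 g
MC = 0.61 / 10.45 x 100 = 5.8%


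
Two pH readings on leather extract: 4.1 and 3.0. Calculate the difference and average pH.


Difference = |4.1 - 3.0| = 1.1
Average = (4.1 + 3.0) / 2 = 3.55


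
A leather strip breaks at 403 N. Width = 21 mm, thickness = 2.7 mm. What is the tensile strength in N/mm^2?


Cross-sectional area = 21 x 2.7 = 56.7 mm^2
Tensile strength = 403 / 56.7 = 7.11 N/mm^2


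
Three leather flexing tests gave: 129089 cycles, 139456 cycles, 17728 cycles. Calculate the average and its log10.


Average = 95424 cycles
log10 = 4.98


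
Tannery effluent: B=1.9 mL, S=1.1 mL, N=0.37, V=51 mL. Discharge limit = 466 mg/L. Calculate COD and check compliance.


COD = 46.4 mg/L
Compliant: Yes

COD = (1.9 - 1.1) x 0.37 x 8000 / 51 = 46.4 mg/L
Limit: 466 mg/L
Compliant: Yes


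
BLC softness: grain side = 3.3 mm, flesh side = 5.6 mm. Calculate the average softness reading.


4.45 mm

Average = (3.3 + 5.6) / 2
Average = 4.45 mm


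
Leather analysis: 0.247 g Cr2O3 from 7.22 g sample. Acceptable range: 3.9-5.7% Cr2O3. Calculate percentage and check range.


Cr2O3 = 3.42%
Within range: No

Cr2O3% = 0.247 / 7.22 x 100 = 3.42%
Acceptable range: 3.9 to 5.7%
Within range: No


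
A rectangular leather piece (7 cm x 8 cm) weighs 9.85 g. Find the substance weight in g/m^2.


1758.9 g/m^2

Area = 7 x 8 = 56 cm^2
SW = 9.85 / 56 x 10000 = 1758.9 g/m^2


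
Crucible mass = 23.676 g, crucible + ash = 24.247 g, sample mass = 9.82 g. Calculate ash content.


Ash mass = 0.571 g
Ash content = 5.81%

Ash mass = 24.247 - 23.676 = 0.571 g
Ash% = 0.571 / 9.82 x 100 = 5.81%


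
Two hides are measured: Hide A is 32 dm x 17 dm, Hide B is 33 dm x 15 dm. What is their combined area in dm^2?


1039 dm^2


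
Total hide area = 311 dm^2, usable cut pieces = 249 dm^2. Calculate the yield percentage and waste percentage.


Yield = 249 / 311 x 100 = 80.1%
Waste = 311 - 249 = 62 dm^2
Waste% = 100 - 80.1 = 19.9%


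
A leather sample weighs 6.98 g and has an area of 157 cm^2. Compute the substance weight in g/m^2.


Substance weight = mass / area x 10000
SW = 6.98 / 157 x 10000
SW = 444.6 g/m^2


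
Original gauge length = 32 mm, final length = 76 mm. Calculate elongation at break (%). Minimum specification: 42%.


Extension = 76 - 32 = 44 mm
Elongation = 44 / 32 x 100 = 137.5%
Minimum required: 42%
Meets specification: Yes


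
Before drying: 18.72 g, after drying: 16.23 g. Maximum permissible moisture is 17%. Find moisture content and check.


MC = (18.72 - 16.23) / 18.72 x 100 = 13.3%
Maximum: 17%
Acceptable: Yes


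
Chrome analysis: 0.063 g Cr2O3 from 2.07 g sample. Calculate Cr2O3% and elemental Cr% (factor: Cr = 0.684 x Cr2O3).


Cr2O3 = 3.04%
Cr = 2.08%


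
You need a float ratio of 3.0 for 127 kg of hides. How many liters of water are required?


381.0 L

Water = hide weight x target ratio
Water = 127 x 3.0 = 381.0 L


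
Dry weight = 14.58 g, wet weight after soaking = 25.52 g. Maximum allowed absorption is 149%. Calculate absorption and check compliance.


Absorption = 75.0%
Compliant: Yes

WA = (25.52 - 14.58) / 14.58 x 100 = 75.0%
Maximum allowed: 149%
Compliant: Yes


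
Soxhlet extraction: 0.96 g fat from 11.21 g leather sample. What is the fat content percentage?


8.6%

Fat content = 0.96 / 11.21 x 100
Fat = 8.6%


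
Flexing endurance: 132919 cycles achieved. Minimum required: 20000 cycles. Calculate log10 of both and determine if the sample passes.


log10(132919) = 5.12
log10(20000) = 4.30
Passes: Yes


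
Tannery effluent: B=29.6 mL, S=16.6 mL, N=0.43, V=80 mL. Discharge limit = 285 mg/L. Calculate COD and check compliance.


COD = (29.6 - 16.6) x 0.43 x 8000 / 80 = 559.0 mg/L
Limit: 285 mg/L
Compliant: No


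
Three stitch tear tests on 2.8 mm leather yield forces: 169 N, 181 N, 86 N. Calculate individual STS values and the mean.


STS1 = 60.4 N/mm
STS2 = 64.6 N/mm
STS3 = 30.7 N/mm
Mean = 51.9 N/mm

STS1 = 169 / 2.8 = 60.4 N/mm
STS2 = 181 / 2.8 = 64.6 N/mm
STS3 = 86 / 2.8 = 30.7 N/mm
Mean = (60.4 + 64.6 + 30.7) / 3 = 51.9 N/mm
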